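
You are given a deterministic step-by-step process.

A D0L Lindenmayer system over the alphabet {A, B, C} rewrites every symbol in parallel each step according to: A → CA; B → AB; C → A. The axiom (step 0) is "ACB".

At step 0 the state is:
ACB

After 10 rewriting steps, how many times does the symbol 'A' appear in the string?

0) ACB
1) CAAAB
2) ACACACAAB
3) CAACAACAACACAAB
4) ACACAACACAACACAACAACACAAB
5) CAACAACACAACAACACAACAACACAACACAACAACACAAB
6) ACACAACACAACAACACAACACAACAACACAACACAACAACACAACAACACAACACAACAACACAAB
7) CAACAACACAACAACACAACACAACAACACAACAACACAACACAACAACACAACAACACAACACAACAACACAACACAACAACACAACAACACAACACAACAACACAAB
8) ACACAACACAACAACACAACACAACAACACAACAACACAACACAACAACACAACACAA…AACAACACAACACAACAACACAACACAACAACACAACAACACAACACAACAACACAAB  (len 177)
9) CAACAACACAACAACACAACACAACAACACAACAACACAACACAACAACACAACACAA…AACAACACAACACAACAACACAACACAACAACACAACAACACAACACAACAACACAAB  (len 287)
10) ACACAACACAACAACACAACACAACAACACAACAACACAACACAACAACACAACACAA…AACAACACAACACAACAACACAACACAACAACACAACAACACAACACAACAACACAAB  (len 465)

287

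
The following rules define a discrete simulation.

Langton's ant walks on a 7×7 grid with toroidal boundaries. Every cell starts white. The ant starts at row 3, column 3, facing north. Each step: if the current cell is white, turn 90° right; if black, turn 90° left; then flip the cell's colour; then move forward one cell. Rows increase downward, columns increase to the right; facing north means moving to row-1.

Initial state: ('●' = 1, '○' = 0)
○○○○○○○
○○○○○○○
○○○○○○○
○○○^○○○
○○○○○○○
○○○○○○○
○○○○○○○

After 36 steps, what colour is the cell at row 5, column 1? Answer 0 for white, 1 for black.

0) ○○○○○○○
○○○○○○○
○○○○○○○
○○○^○○○
○○○○○○○
○○○○○○○
○○○○○○○
1) ○○○○○○○
○○○○○○○
○○○○○○○
○○○●>○○
○○○○○○○
○○○○○○○
○○○○○○○
2) ○○○○○○○
○○○○○○○
○○○○○○○
○○○●●○○
○○○○v○○
○○○○○○○
○○○○○○○
3) ○○○○○○○
○○○○○○○
○○○○○○○
○○○●●○○
○○○<●○○
○○○○○○○
○○○○○○○
4) ○○○○○○○
○○○○○○○
○○○○○○○
○○○^●○○
○○○●●○○
○○○○○○○
○○○○○○○
5) ○○○○○○○
○○○○○○○
○○○○○○○
○○<○●○○
○○○●●○○
○○○○○○○
○○○○○○○
6) ○○○○○○○
○○○○○○○
○○^○○○○
○○●○●○○
○○○●●○○
○○○○○○○
○○○○○○○
7) ○○○○○○○
○○○○○○○
○○●>○○○
○○●○●○○
○○○●●○○
○○○○○○○
○○○○○○○
8) ○○○○○○○
○○○○○○○
○○●●○○○
○○●v●○○
○○○●●○○
○○○○○○○
○○○○○○○
9) ○○○○○○○
○○○○○○○
○○●●○○○
○○<●●○○
○○○●●○○
○○○○○○○
○○○○○○○
10) ○○○○○○○
○○○○○○○
○○●●○○○
○○○●●○○
○○v●●○○
○○○○○○○
○○○○○○○
11) ○○○○○○○
○○○○○○○
○○●●○○○
○○○●●○○
○<●●●○○
○○○○○○○
○○○○○○○
12) ○○○○○○○
○○○○○○○
○○●●○○○
○^○●●○○
○●●●●○○
○○○○○○○
○○○○○○○
13) ○○○○○○○
○○○○○○○
○○●●○○○
○●>●●○○
○●●●●○○
○○○○○○○
○○○○○○○
14) ○○○○○○○
○○○○○○○
○○●●○○○
○●●●●○○
○●v●●○○
○○○○○○○
○○○○○○○
15) ○○○○○○○
○○○○○○○
○○●●○○○
○●●●●○○
○●○>●○○
○○○○○○○
○○○○○○○
16) ○○○○○○○
○○○○○○○
○○●●○○○
○●●^●○○
○●○○●○○
○○○○○○○
○○○○○○○
17) ○○○○○○○
○○○○○○○
○○●●○○○
○●<○●○○
○●○○●○○
○○○○○○○
○○○○○○○
18) ○○○○○○○
○○○○○○○
○○●●○○○
○●○○●○○
○●v○●○○
○○○○○○○
○○○○○○○
19) ○○○○○○○
○○○○○○○
○○●●○○○
○●○○●○○
○<●○●○○
○○○○○○○
○○○○○○○
20) ○○○○○○○
○○○○○○○
○○●●○○○
○●○○●○○
○○●○●○○
○v○○○○○
○○○○○○○
21) ○○○○○○○
○○○○○○○
○○●●○○○
○●○○●○○
○○●○●○○
<●○○○○○
○○○○○○○
22) ○○○○○○○
○○○○○○○
○○●●○○○
○●○○●○○
^○●○●○○
●●○○○○○
○○○○○○○
23) ○○○○○○○
○○○○○○○
○○●●○○○
○●○○●○○
●>●○●○○
●●○○○○○
○○○○○○○
24) ○○○○○○○
○○○○○○○
○○●●○○○
○●○○●○○
●●●○●○○
●v○○○○○
○○○○○○○
25) ○○○○○○○
○○○○○○○
○○●●○○○
○●○○●○○
●●●○●○○
●○>○○○○
○○○○○○○
26) ○○○○○○○
○○○○○○○
○○●●○○○
○●○○●○○
●●●○●○○
●○●○○○○
○○v○○○○
27) ○○○○○○○
○○○○○○○
○○●●○○○
○●○○●○○
●●●○●○○
●○●○○○○
○<●○○○○
28) ○○○○○○○
○○○○○○○
○○●●○○○
○●○○●○○
●●●○●○○
●^●○○○○
○●●○○○○
29) ○○○○○○○
○○○○○○○
○○●●○○○
○●○○●○○
●●●○●○○
●●>○○○○
○●●○○○○
30) ○○○○○○○
○○○○○○○
○○●●○○○
○●○○●○○
●●^○●○○
●●○○○○○
○●●○○○○
31) ○○○○○○○
○○○○○○○
○○●●○○○
○●○○●○○
●<○○●○○
●●○○○○○
○●●○○○○
32) ○○○○○○○
○○○○○○○
○○●●○○○
○●○○●○○
●○○○●○○
●v○○○○○
○●●○○○○
33) ○○○○○○○
○○○○○○○
○○●●○○○
○●○○●○○
●○○○●○○
●○>○○○○
○●●○○○○
34) ○○○○○○○
○○○○○○○
○○●●○○○
○●○○●○○
●○○○●○○
●○●○○○○
○●v○○○○
35) ○○○○○○○
○○○○○○○
○○●●○○○
○●○○●○○
●○○○●○○
●○●○○○○
○●○>○○○
36) ○○○v○○○
○○○○○○○
○○●●○○○
○●○○●○○
●○○○●○○
●○●○○○○
○●○●○○○

0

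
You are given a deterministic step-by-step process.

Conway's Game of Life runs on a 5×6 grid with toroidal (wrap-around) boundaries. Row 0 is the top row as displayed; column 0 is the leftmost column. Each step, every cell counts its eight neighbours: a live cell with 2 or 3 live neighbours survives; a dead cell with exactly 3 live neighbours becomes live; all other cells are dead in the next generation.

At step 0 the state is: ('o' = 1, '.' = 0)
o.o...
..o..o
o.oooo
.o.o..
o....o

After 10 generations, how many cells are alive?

step 0: o.o...
..o..o
o.oooo
.o.o..
o....o
step 1: o.....
..o...
o....o
.o.o..
o.o..o
step 2: o....o
oo...o
ooo...
.oo.o.
o.o..o
step 3: ....o.
..o...
...o..
......
..ooo.
step 4: ..o.o.
...o..
......
..o.o.
...oo.
step 5: ..o.o.
...o..
...o..
....o.
..o.oo
step 6: ..o.oo
..ooo.
...oo.
....oo
....oo
step 7: ..o...
..o...
..o...
......
o.....
step 8: .o....
.ooo..
......
......
......
step 9: .o....
.oo...
..o...
......
......
step 10: .oo...
.oo...
.oo...
......
......

6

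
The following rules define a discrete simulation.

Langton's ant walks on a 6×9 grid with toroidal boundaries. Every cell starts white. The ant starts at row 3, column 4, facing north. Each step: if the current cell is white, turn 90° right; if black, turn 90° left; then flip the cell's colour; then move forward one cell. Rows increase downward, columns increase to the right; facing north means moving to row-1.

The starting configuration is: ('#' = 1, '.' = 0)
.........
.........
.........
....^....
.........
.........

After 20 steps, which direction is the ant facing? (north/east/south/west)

[0] .........
.........
.........
....^....
.........
.........
[1] .........
.........
.........
....#>...
.........
.........
[2] .........
.........
.........
....##...
.....v...
.........
[3] .........
.........
.........
....##...
....<#...
.........
[4] .........
.........
.........
....^#...
....##...
.........
[5] .........
.........
.........
...<.#...
....##...
.........
[6] .........
.........
...^.....
...#.#...
....##...
.........
[7] .........
.........
...#>....
...#.#...
....##...
.........
[8] .........
.........
...##....
...#v#...
....##...
.........
[9] .........
.........
...##....
...<##...
....##...
.........
[10] .........
.........
...##....
....##...
...v##...
.........
[11] .........
.........
...##....
....##...
..<###...
.........
[12] .........
.........
...##....
..^.##...
..####...
.........
[13] .........
.........
...##....
..#>##...
..####...
.........
[14] .........
.........
...##....
..####...
..#v##...
.........
[15] .........
.........
...##....
..####...
..#.>#...
.........
[16] .........
.........
...##....
..##^#...
..#..#...
.........
[17] .........
.........
...##....
..#<.#...
..#..#...
.........
[18] .........
.........
...##....
..#..#...
..#v.#...
.........
[19] .........
.........
...##....
..#..#...
..<#.#...
.........
[20] .........
.........
...##....
..#..#...
...#.#...
..v......

south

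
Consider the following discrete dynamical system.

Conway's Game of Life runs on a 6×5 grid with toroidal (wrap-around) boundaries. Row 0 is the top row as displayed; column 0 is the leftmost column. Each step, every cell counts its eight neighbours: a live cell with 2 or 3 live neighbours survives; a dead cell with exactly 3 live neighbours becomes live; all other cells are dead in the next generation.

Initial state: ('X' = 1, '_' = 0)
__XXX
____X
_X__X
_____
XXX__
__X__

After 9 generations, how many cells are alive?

t=0: __XXX
____X
_X__X
_____
XXX__
__X__
t=1: __X_X
__X_X
X____
__X__
_XX__
X___X
t=2: _X__X
XX__X
_X_X_
__X__
XXXX_
X_X_X
t=3: __X__
_X_XX
_X_XX
X___X
X____
_____
t=4: __XX_
_X__X
_X___
_X_X_
X___X
_____
t=5: __XX_
XX_X_
_X___
_XX_X
X___X
___XX
t=6: XX___
XX_XX
___XX
_XXXX
_XX__
X_X__
t=7: ___X_
_X_X_
_____
_X__X
____X
X_X__
t=8: _X_XX
__X__
X_X__
X____
_X_XX
___XX
t=9: X___X
X_X_X
_____
X_XX_
__XX_
_____

10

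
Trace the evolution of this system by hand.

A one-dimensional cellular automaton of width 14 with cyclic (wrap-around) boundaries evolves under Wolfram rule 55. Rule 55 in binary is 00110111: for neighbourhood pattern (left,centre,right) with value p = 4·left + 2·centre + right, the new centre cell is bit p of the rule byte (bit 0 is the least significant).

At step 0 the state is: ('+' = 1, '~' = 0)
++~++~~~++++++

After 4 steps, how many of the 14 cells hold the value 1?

gen 0: ++~++~~~++++++
gen 1: ~~+~~+++~~~~~~
gen 2: +++++~~~++++++
gen 3: ~~~~~+++~~~~~~
gen 4: +++++~~~++++++

11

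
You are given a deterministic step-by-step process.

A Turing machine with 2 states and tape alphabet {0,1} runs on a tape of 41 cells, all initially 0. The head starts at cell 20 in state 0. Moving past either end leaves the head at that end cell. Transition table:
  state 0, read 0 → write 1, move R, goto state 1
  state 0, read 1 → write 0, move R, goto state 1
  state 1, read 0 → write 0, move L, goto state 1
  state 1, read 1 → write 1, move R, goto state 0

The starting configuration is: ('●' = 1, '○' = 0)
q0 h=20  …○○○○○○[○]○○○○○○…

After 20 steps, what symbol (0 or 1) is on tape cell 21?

k=0  q0 h=20  …○○○○○○[○]○○○○○○…
k=1  q1 h=21  …○○○○○●[○]○○○○○○…
k=2  q1 h=20  …○○○○○○[●]○○○○○○…
k=3  q0 h=21  …○○○○○●[○]○○○○○○…
k=4  q1 h=22  …○○○○●●[○]○○○○○○…
k=5  q1 h=21  …○○○○○●[●]○○○○○○…
k=6  q0 h=22  …○○○○●●[○]○○○○○○…
k=7  q1 h=23  …○○○●●●[○]○○○○○○…
k=8  q1 h=22  …○○○○●●[●]○○○○○○…
k=9  q0 h=23  …○○○●●●[○]○○○○○○…
k=10  q1 h=24  …○○●●●●[○]○○○○○○…
k=11  q1 h=23  …○○○●●●[●]○○○○○○…
k=12  q0 h=24  …○○●●●●[○]○○○○○○…
k=13  q1 h=25  …○●●●●●[○]○○○○○○…
k=14  q1 h=24  …○○●●●●[●]○○○○○○…
k=15  q0 h=25  …○●●●●●[○]○○○○○○…
k=16  q1 h=26  …●●●●●●[○]○○○○○○…
k=17  q1 h=25  …○●●●●●[●]○○○○○○…
k=18  q0 h=26  …●●●●●●[○]○○○○○○…
k=19  q1 h=27  …●●●●●●[○]○○○○○○…
k=20  q1 h=26  …●●●●●●[●]○○○○○○…

1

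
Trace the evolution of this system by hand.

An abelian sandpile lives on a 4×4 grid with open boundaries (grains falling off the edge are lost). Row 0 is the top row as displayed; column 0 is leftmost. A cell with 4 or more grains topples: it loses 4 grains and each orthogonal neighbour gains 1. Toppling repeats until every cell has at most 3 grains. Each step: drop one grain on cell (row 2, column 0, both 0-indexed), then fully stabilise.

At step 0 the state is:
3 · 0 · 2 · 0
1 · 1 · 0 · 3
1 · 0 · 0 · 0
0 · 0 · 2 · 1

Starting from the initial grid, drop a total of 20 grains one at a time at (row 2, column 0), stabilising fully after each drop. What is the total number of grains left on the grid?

step 0: 3 · 0 · 2 · 0
1 · 1 · 0 · 3
1 · 0 · 0 · 0
0 · 0 · 2 · 1
step 1: 3 · 0 · 2 · 0
1 · 1 · 0 · 3
2 · 0 · 0 · 0
0 · 0 · 2 · 1
step 2: 3 · 0 · 2 · 0
1 · 1 · 0 · 3
3 · 0 · 0 · 0
0 · 0 · 2 · 1
step 3: 3 · 0 · 2 · 0
2 · 1 · 0 · 3
0 · 1 · 0 · 0
1 · 0 · 2 · 1
step 4: 3 · 0 · 2 · 0
2 · 1 · 0 · 3
1 · 1 · 0 · 0
1 · 0 · 2 · 1
step 5: 3 · 0 · 2 · 0
2 · 1 · 0 · 3
2 · 1 · 0 · 0
1 · 0 · 2 · 1
step 6: 3 · 0 · 2 · 0
2 · 1 · 0 · 3
3 · 1 · 0 · 0
1 · 0 · 2 · 1
step 7: 3 · 0 · 2 · 0
3 · 1 · 0 · 3
0 · 2 · 0 · 0
2 · 0 · 2 · 1
step 8: 3 · 0 · 2 · 0
3 · 1 · 0 · 3
1 · 2 · 0 · 0
2 · 0 · 2 · 1
step 9: 3 · 0 · 2 · 0
3 · 1 · 0 · 3
2 · 2 · 0 · 0
2 · 0 · 2 · 1
step 10: 3 · 0 · 2 · 0
3 · 1 · 0 · 3
3 · 2 · 0 · 0
2 · 0 · 2 · 1
step 11: 0 · 1 · 2 · 0
1 · 2 · 0 · 3
1 · 3 · 0 · 0
3 · 0 · 2 · 1
step 12: 0 · 1 · 2 · 0
1 · 2 · 0 · 3
2 · 3 · 0 · 0
3 · 0 · 2 · 1
step 13: 0 · 1 · 2 · 0
1 · 2 · 0 · 3
3 · 3 · 0 · 0
3 · 0 · 2 · 1
step 14: 0 · 1 · 2 · 0
2 · 3 · 0 · 3
2 · 0 · 1 · 0
0 · 2 · 2 · 1
step 15: 0 · 1 · 2 · 0
2 · 3 · 0 · 3
3 · 0 · 1 · 0
0 · 2 · 2 · 1
step 16: 0 · 1 · 2 · 0
3 · 3 · 0 · 3
0 · 1 · 1 · 0
1 · 2 · 2 · 1
step 17: 0 · 1 · 2 · 0
3 · 3 · 0 · 3
1 · 1 · 1 · 0
1 · 2 · 2 · 1
step 18: 0 · 1 · 2 · 0
3 · 3 · 0 · 3
2 · 1 · 1 · 0
1 · 2 · 2 · 1
step 19: 0 · 1 · 2 · 0
3 · 3 · 0 · 3
3 · 1 · 1 · 0
1 · 2 · 2 · 1
step 20: 1 · 2 · 2 · 0
1 · 0 · 1 · 3
1 · 3 · 1 · 0
2 · 2 · 2 · 1

22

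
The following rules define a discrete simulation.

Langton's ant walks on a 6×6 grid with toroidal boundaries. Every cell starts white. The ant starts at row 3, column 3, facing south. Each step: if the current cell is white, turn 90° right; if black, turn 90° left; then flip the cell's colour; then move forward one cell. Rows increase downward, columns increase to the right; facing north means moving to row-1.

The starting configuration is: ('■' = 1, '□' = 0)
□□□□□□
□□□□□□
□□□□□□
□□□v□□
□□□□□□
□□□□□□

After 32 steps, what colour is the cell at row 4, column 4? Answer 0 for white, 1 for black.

t=0: □□□□□□
□□□□□□
□□□□□□
□□□v□□
□□□□□□
□□□□□□
t=1: □□□□□□
□□□□□□
□□□□□□
□□<■□□
□□□□□□
□□□□□□
t=2: □□□□□□
□□□□□□
□□^□□□
□□■■□□
□□□□□□
□□□□□□
t=3: □□□□□□
□□□□□□
□□■>□□
□□■■□□
□□□□□□
□□□□□□
t=4: □□□□□□
□□□□□□
□□■■□□
□□■v□□
□□□□□□
□□□□□□
t=5: □□□□□□
□□□□□□
□□■■□□
□□■□>□
□□□□□□
□□□□□□
t=6: □□□□□□
□□□□□□
□□■■□□
□□■□■□
□□□□v□
□□□□□□
t=7: □□□□□□
□□□□□□
□□■■□□
□□■□■□
□□□<■□
□□□□□□
t=8: □□□□□□
□□□□□□
□□■■□□
□□■^■□
□□□■■□
□□□□□□
t=9: □□□□□□
□□□□□□
□□■■□□
□□■■>□
□□□■■□
□□□□□□
t=10: □□□□□□
□□□□□□
□□■■^□
□□■■□□
□□□■■□
□□□□□□
t=11: □□□□□□
□□□□□□
□□■■■>
□□■■□□
□□□■■□
□□□□□□
t=12: □□□□□□
□□□□□□
□□■■■■
□□■■□v
□□□■■□
□□□□□□
t=13: □□□□□□
□□□□□□
□□■■■■
□□■■<■
□□□■■□
□□□□□□
t=14: □□□□□□
□□□□□□
□□■■^■
□□■■■■
□□□■■□
□□□□□□
t=15: □□□□□□
□□□□□□
□□■<□■
□□■■■■
□□□■■□
□□□□□□
t=16: □□□□□□
□□□□□□
□□■□□■
□□■v■■
□□□■■□
□□□□□□
t=17: □□□□□□
□□□□□□
□□■□□■
□□■□>■
□□□■■□
□□□□□□
t=18: □□□□□□
□□□□□□
□□■□^■
□□■□□■
□□□■■□
□□□□□□
t=19: □□□□□□
□□□□□□
□□■□■>
□□■□□■
□□□■■□
□□□□□□
t=20: □□□□□□
□□□□□^
□□■□■□
□□■□□■
□□□■■□
□□□□□□
t=21: □□□□□□
>□□□□■
□□■□■□
□□■□□■
□□□■■□
□□□□□□
t=22: □□□□□□
■□□□□■
v□■□■□
□□■□□■
□□□■■□
□□□□□□
t=23: □□□□□□
■□□□□■
■□■□■<
□□■□□■
□□□■■□
□□□□□□
t=24: □□□□□□
■□□□□^
■□■□■■
□□■□□■
□□□■■□
□□□□□□
t=25: □□□□□□
■□□□<□
■□■□■■
□□■□□■
□□□■■□
□□□□□□
t=26: □□□□^□
■□□□■□
■□■□■■
□□■□□■
□□□■■□
□□□□□□
t=27: □□□□■>
■□□□■□
■□■□■■
□□■□□■
□□□■■□
□□□□□□
t=28: □□□□■■
■□□□■v
■□■□■■
□□■□□■
□□□■■□
□□□□□□
t=29: □□□□■■
■□□□<■
■□■□■■
□□■□□■
□□□■■□
□□□□□□
t=30: □□□□■■
■□□□□■
■□■□v■
□□■□□■
□□□■■□
□□□□□□
t=31: □□□□■■
■□□□□■
■□■□□>
□□■□□■
□□□■■□
□□□□□□
t=32: □□□□■■
■□□□□^
■□■□□□
□□■□□■
□□□■■□
□□□□□□

1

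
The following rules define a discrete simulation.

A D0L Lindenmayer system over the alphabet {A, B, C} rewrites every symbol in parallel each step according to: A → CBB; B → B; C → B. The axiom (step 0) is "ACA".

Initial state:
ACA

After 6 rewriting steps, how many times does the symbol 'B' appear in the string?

7

step 0: ACA
step 1: CBBBCBB
step 2: BBBBBBB
step 3: BBBBBBB
step 4: BBBBBBB
step 5: BBBBBBB
step 6: BBBBBBB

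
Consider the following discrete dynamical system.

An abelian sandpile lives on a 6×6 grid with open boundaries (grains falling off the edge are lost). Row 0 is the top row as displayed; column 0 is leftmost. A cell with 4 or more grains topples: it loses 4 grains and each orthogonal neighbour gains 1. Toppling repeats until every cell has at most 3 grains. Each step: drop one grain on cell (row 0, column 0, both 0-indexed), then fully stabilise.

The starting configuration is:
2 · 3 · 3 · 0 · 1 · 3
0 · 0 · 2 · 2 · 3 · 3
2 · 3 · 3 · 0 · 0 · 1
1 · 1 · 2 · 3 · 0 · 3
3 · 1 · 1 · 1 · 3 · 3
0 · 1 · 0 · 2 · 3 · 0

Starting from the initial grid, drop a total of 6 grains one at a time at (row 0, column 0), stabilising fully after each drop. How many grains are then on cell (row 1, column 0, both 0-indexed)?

k=0  2 · 3 · 3 · 0 · 1 · 3
0 · 0 · 2 · 2 · 3 · 3
2 · 3 · 3 · 0 · 0 · 1
1 · 1 · 2 · 3 · 0 · 3
3 · 1 · 1 · 1 · 3 · 3
0 · 1 · 0 · 2 · 3 · 0
k=1  3 · 3 · 3 · 0 · 1 · 3
0 · 0 · 2 · 2 · 3 · 3
2 · 3 · 3 · 0 · 0 · 1
1 · 1 · 2 · 3 · 0 · 3
3 · 1 · 1 · 1 · 3 · 3
0 · 1 · 0 · 2 · 3 · 0
k=2  1 · 1 · 0 · 1 · 1 · 3
1 · 1 · 3 · 2 · 3 · 3
2 · 3 · 3 · 0 · 0 · 1
1 · 1 · 2 · 3 · 0 · 3
3 · 1 · 1 · 1 · 3 · 3
0 · 1 · 0 · 2 · 3 · 0
k=3  2 · 1 · 0 · 1 · 1 · 3
1 · 1 · 3 · 2 · 3 · 3
2 · 3 · 3 · 0 · 0 · 1
1 · 1 · 2 · 3 · 0 · 3
3 · 1 · 1 · 1 · 3 · 3
0 · 1 · 0 · 2 · 3 · 0
k=4  3 · 1 · 0 · 1 · 1 · 3
1 · 1 · 3 · 2 · 3 · 3
2 · 3 · 3 · 0 · 0 · 1
1 · 1 · 2 · 3 · 0 · 3
3 · 1 · 1 · 1 · 3 · 3
0 · 1 · 0 · 2 · 3 · 0
k=5  0 · 2 · 0 · 1 · 1 · 3
2 · 1 · 3 · 2 · 3 · 3
2 · 3 · 3 · 0 · 0 · 1
1 · 1 · 2 · 3 · 0 · 3
3 · 1 · 1 · 1 · 3 · 3
0 · 1 · 0 · 2 · 3 · 0
k=6  1 · 2 · 0 · 1 · 1 · 3
2 · 1 · 3 · 2 · 3 · 3
2 · 3 · 3 · 0 · 0 · 1
1 · 1 · 2 · 3 · 0 · 3
3 · 1 · 1 · 1 · 3 · 3
0 · 1 · 0 · 2 · 3 · 0

2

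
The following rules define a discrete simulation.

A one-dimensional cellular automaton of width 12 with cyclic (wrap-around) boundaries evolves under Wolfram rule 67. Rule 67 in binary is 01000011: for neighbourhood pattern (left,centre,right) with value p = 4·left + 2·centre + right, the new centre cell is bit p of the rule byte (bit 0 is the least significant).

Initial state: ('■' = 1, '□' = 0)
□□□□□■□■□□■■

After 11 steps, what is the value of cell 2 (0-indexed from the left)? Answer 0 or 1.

step 0: □□□□□■□■□□■■
step 1: □■■■■□□□□■□■
step 2: □□□□■□■■■□□□
step 3: ■■■■□□□□■□■■
step 4: □□□■□■■■□□□□
step 5: ■■■□□□□■□■■■
step 6: □□■□■■■□□□□□
step 7: ■■□□□□■□■■■■
step 8: □■□■■■□□□□□□
step 9: ■□□□□■□■■■■■
step 10: ■□■■■□□□□□□□
step 11: □□□□■□■■■■■■

0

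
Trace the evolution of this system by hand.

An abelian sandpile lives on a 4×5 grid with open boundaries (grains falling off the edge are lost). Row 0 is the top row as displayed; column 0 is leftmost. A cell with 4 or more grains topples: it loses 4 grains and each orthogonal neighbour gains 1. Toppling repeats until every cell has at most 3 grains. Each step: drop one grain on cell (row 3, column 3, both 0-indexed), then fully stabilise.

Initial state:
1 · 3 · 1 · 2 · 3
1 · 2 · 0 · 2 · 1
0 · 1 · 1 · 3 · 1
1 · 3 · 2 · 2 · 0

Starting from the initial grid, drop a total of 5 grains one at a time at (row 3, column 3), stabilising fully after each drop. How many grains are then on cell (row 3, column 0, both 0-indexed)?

0) 1 · 3 · 1 · 2 · 3
1 · 2 · 0 · 2 · 1
0 · 1 · 1 · 3 · 1
1 · 3 · 2 · 2 · 0
1) 1 · 3 · 1 · 2 · 3
1 · 2 · 0 · 2 · 1
0 · 1 · 1 · 3 · 1
1 · 3 · 2 · 3 · 0
2) 1 · 3 · 1 · 2 · 3
1 · 2 · 0 · 3 · 1
0 · 1 · 2 · 0 · 2
1 · 3 · 3 · 1 · 1
3) 1 · 3 · 1 · 2 · 3
1 · 2 · 0 · 3 · 1
0 · 1 · 2 · 0 · 2
1 · 3 · 3 · 2 · 1
4) 1 · 3 · 1 · 2 · 3
1 · 2 · 0 · 3 · 1
0 · 1 · 2 · 0 · 2
1 · 3 · 3 · 3 · 1
5) 1 · 3 · 1 · 2 · 3
1 · 2 · 0 · 3 · 1
0 · 2 · 3 · 1 · 2
2 · 0 · 1 · 1 · 2

2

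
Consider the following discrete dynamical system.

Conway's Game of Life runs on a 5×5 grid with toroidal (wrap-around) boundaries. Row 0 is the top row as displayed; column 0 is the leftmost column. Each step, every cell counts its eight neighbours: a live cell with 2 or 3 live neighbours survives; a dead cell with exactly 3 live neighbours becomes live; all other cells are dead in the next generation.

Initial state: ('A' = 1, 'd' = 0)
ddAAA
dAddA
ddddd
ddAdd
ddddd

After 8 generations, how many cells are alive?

7

gen 0: ddAAA
dAddA
ddddd
ddAdd
ddddd
gen 1: AdAAA
AdAdA
ddddd
ddddd
ddAdd
gen 2: AdAdd
AdAdd
ddddd
ddddd
dAAdA
gen 3: AdAdA
ddddd
ddddd
ddddd
AAAAd
gen 4: AdAdA
ddddd
ddddd
dAAdd
AdAAd
gen 5: AdAdA
ddddd
ddddd
dAAAd
Adddd
gen 6: AAddA
ddddd
ddAdd
dAAdd
Adddd
gen 7: AAddA
AAddd
dAAdd
dAAdd
ddAdA
gen 8: ddAAA
ddddA
ddddd
Adddd
ddAdA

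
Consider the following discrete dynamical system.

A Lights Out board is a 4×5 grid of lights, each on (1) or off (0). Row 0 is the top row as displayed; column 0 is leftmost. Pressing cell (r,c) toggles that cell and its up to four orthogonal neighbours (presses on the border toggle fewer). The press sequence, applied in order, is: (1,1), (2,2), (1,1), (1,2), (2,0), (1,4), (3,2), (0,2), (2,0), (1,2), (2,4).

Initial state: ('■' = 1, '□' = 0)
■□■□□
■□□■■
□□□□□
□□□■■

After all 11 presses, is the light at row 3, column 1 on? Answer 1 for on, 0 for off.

gen 0: ■□■□□
■□□■■
□□□□□
□□□■■
gen 1: ■■■□□
□■■■■
□■□□□
□□□■■
gen 2: ■■■□□
□■□■■
□□■■□
□□■■■
gen 3: ■□■□□
■□■■■
□■■■□
□□■■■
gen 4: ■□□□□
■■□□■
□■□■□
□□■■■
gen 5: ■□□□□
□■□□■
■□□■□
■□■■■
gen 6: ■□□□■
□■□■□
■□□■■
■□■■■
gen 7: ■□□□■
□■□■□
■□■■■
■■□□■
gen 8: ■■■■■
□■■■□
■□■■■
■■□□■
gen 9: ■■■■■
■■■■□
□■■■■
□■□□■
gen 10: ■■□■■
■□□□□
□■□■■
□■□□■
gen 11: ■■□■■
■□□□■
□■□□□
□■□□□

1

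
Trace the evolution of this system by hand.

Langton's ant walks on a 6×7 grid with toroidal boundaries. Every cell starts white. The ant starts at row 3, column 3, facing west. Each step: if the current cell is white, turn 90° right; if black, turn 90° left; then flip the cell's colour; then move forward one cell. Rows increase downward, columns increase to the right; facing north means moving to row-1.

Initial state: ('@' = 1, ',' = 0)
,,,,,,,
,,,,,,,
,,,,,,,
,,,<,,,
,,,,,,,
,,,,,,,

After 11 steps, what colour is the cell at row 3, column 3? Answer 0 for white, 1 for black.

gen 0: ,,,,,,,
,,,,,,,
,,,,,,,
,,,<,,,
,,,,,,,
,,,,,,,
gen 1: ,,,,,,,
,,,,,,,
,,,^,,,
,,,@,,,
,,,,,,,
,,,,,,,
gen 2: ,,,,,,,
,,,,,,,
,,,@>,,
,,,@,,,
,,,,,,,
,,,,,,,
gen 3: ,,,,,,,
,,,,,,,
,,,@@,,
,,,@v,,
,,,,,,,
,,,,,,,
gen 4: ,,,,,,,
,,,,,,,
,,,@@,,
,,,<@,,
,,,,,,,
,,,,,,,
gen 5: ,,,,,,,
,,,,,,,
,,,@@,,
,,,,@,,
,,,v,,,
,,,,,,,
gen 6: ,,,,,,,
,,,,,,,
,,,@@,,
,,,,@,,
,,<@,,,
,,,,,,,
gen 7: ,,,,,,,
,,,,,,,
,,,@@,,
,,^,@,,
,,@@,,,
,,,,,,,
gen 8: ,,,,,,,
,,,,,,,
,,,@@,,
,,@>@,,
,,@@,,,
,,,,,,,
gen 9: ,,,,,,,
,,,,,,,
,,,@@,,
,,@@@,,
,,@v,,,
,,,,,,,
gen 10: ,,,,,,,
,,,,,,,
,,,@@,,
,,@@@,,
,,@,>,,
,,,,,,,
gen 11: ,,,,,,,
,,,,,,,
,,,@@,,
,,@@@,,
,,@,@,,
,,,,v,,

1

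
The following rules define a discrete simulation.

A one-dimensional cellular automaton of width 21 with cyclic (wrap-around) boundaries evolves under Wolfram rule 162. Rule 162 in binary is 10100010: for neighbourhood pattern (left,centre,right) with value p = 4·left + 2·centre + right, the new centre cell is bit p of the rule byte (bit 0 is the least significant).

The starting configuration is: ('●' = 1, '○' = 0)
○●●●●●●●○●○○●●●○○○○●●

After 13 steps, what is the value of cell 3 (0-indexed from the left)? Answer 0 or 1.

0

gen 0: ○●●●●●●●○●○○●●●○○○○●●
gen 1: ●○●●●●●○●○○●○●○○○○●○○
gen 2: ○●○●●●○●○○●○●○○○○●○○●
gen 3: ●○●○●○●○○●○●○○○○●○○●○
gen 4: ○●○●○●○○●○●○○○○●○○●○●
gen 5: ●○●○●○○●○●○○○○●○○●○●○
gen 6: ○●○●○○●○●○○○○●○○●○●○●
gen 7: ●○●○○●○●○○○○●○○●○●○●○
gen 8: ○●○○●○●○○○○●○○●○●○●○●
gen 9: ●○○●○●○○○○●○○●○●○●○●○
gen 10: ○○●○●○○○○●○○●○●○●○●○●
gen 11: ○●○●○○○○●○○●○●○●○●○●○
gen 12: ●○●○○○○●○○●○●○●○●○●○○
gen 13: ○●○○○○●○○●○●○●○●○●○○●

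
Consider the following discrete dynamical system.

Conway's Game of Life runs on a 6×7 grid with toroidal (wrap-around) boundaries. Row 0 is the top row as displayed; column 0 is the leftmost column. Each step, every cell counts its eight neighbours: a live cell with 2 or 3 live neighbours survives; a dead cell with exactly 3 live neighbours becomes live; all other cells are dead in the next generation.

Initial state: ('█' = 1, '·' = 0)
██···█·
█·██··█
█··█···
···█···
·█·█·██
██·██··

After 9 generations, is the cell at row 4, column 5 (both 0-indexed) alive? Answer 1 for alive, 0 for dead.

1

step 0: ██···█·
█·██··█
█··█···
···█···
·█·█·██
██·██··
step 1: ·····█·
··███··
██·██·█
█··█··█
·█·█·██
···█···
step 2: ··█····
███···█
·█····█
···█···
···█·██
··█··██
step 3: ··██·█·
··█···█
·█····█
█·█·███
··██·██
··█████
step 4: ·█·····
████·██
·███···
··█·█··
·······
·█·····
step 5: ······█
···██·█
·····██
·██····
·······
·······
step 6: ·····█·
█···█·█
█·█████
·······
·······
·······
step 7: ·····██
██·····
██·██··
···████
·······
·······
step 8: █·····█
·██·██·
·█·█···
█·██·██
····██·
·······
step 9: ██···██
·██████
·······
████·██
···███·
·····██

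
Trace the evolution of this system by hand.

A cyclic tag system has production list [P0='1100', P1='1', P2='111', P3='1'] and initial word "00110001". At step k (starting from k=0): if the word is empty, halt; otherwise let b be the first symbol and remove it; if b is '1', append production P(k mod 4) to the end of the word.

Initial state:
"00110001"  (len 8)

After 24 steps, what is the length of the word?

20

0) "00110001"  (len 8)
1) "0110001"  (len 7)
2) "110001"  (len 6)
3) "10001111"  (len 8)
4) "00011111"  (len 8)
5) "0011111"  (len 7)
6) "011111"  (len 6)
7) "11111"  (len 5)
8) "11111"  (len 5)
9) "11111100"  (len 8)
10) "11111001"  (len 8)
11) "1111001111"  (len 10)
12) "1110011111"  (len 10)
13) "1100111111100"  (len 13)
14) "1001111111001"  (len 13)
15) "001111111001111"  (len 15)
16) "01111111001111"  (len 14)
17) "1111111001111"  (len 13)
18) "1111110011111"  (len 13)
19) "111110011111111"  (len 15)
20) "111100111111111"  (len 15)
21) "111001111111111100"  (len 18)
22) "110011111111111001"  (len 18)
23) "10011111111111001111"  (len 20)
24) "00111111111110011111"  (len 20)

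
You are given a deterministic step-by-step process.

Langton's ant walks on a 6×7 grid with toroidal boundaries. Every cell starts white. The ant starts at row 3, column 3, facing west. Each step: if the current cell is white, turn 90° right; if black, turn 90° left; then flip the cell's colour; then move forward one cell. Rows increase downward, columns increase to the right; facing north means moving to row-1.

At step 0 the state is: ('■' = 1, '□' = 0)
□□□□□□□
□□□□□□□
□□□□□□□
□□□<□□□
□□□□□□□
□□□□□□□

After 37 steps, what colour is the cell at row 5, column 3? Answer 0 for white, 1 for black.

1

k=0  □□□□□□□
□□□□□□□
□□□□□□□
□□□<□□□
□□□□□□□
□□□□□□□
k=1  □□□□□□□
□□□□□□□
□□□^□□□
□□□■□□□
□□□□□□□
□□□□□□□
k=2  □□□□□□□
□□□□□□□
□□□■>□□
□□□■□□□
□□□□□□□
□□□□□□□
k=3  □□□□□□□
□□□□□□□
□□□■■□□
□□□■v□□
□□□□□□□
□□□□□□□
k=4  □□□□□□□
□□□□□□□
□□□■■□□
□□□<■□□
□□□□□□□
□□□□□□□
k=5  □□□□□□□
□□□□□□□
□□□■■□□
□□□□■□□
□□□v□□□
□□□□□□□
k=6  □□□□□□□
□□□□□□□
□□□■■□□
□□□□■□□
□□<■□□□
□□□□□□□
k=7  □□□□□□□
□□□□□□□
□□□■■□□
□□^□■□□
□□■■□□□
□□□□□□□
k=8  □□□□□□□
□□□□□□□
□□□■■□□
□□■>■□□
□□■■□□□
□□□□□□□
k=9  □□□□□□□
□□□□□□□
□□□■■□□
□□■■■□□
□□■v□□□
□□□□□□□
k=10  □□□□□□□
□□□□□□□
□□□■■□□
□□■■■□□
□□■□>□□
□□□□□□□
k=11  □□□□□□□
□□□□□□□
□□□■■□□
□□■■■□□
□□■□■□□
□□□□v□□
k=12  □□□□□□□
□□□□□□□
□□□■■□□
□□■■■□□
□□■□■□□
□□□<■□□
k=13  □□□□□□□
□□□□□□□
□□□■■□□
□□■■■□□
□□■^■□□
□□□■■□□
k=14  □□□□□□□
□□□□□□□
□□□■■□□
□□■■■□□
□□■■>□□
□□□■■□□
k=15  □□□□□□□
□□□□□□□
□□□■■□□
□□■■^□□
□□■■□□□
□□□■■□□
k=16  □□□□□□□
□□□□□□□
□□□■■□□
□□■<□□□
□□■■□□□
□□□■■□□
k=17  □□□□□□□
□□□□□□□
□□□■■□□
□□■□□□□
□□■v□□□
□□□■■□□
k=18  □□□□□□□
□□□□□□□
□□□■■□□
□□■□□□□
□□■□>□□
□□□■■□□
k=19  □□□□□□□
□□□□□□□
□□□■■□□
□□■□□□□
□□■□■□□
□□□■v□□
k=20  □□□□□□□
□□□□□□□
□□□■■□□
□□■□□□□
□□■□■□□
□□□■□>□
k=21  □□□□□v□
□□□□□□□
□□□■■□□
□□■□□□□
□□■□■□□
□□□■□■□
k=22  □□□□<■□
□□□□□□□
□□□■■□□
□□■□□□□
□□■□■□□
□□□■□■□
k=23  □□□□■■□
□□□□□□□
□□□■■□□
□□■□□□□
□□■□■□□
□□□■^■□
k=24  □□□□■■□
□□□□□□□
□□□■■□□
□□■□□□□
□□■□■□□
□□□■■>□
k=25  □□□□■■□
□□□□□□□
□□□■■□□
□□■□□□□
□□■□■^□
□□□■■□□
k=26  □□□□■■□
□□□□□□□
□□□■■□□
□□■□□□□
□□■□■■>
□□□■■□□
k=27  □□□□■■□
□□□□□□□
□□□■■□□
□□■□□□□
□□■□■■■
□□□■■□v
k=28  □□□□■■□
□□□□□□□
□□□■■□□
□□■□□□□
□□■□■■■
□□□■■<■
k=29  □□□□■■□
□□□□□□□
□□□■■□□
□□■□□□□
□□■□■^■
□□□■■■■
k=30  □□□□■■□
□□□□□□□
□□□■■□□
□□■□□□□
□□■□<□■
□□□■■■■
k=31  □□□□■■□
□□□□□□□
□□□■■□□
□□■□□□□
□□■□□□■
□□□■v■■
k=32  □□□□■■□
□□□□□□□
□□□■■□□
□□■□□□□
□□■□□□■
□□□■□>■
k=33  □□□□■■□
□□□□□□□
□□□■■□□
□□■□□□□
□□■□□^■
□□□■□□■
k=34  □□□□■■□
□□□□□□□
□□□■■□□
□□■□□□□
□□■□□■>
□□□■□□■
k=35  □□□□■■□
□□□□□□□
□□□■■□□
□□■□□□^
□□■□□■□
□□□■□□■
k=36  □□□□■■□
□□□□□□□
□□□■■□□
>□■□□□■
□□■□□■□
□□□■□□■
k=37  □□□□■■□
□□□□□□□
□□□■■□□
■□■□□□■
v□■□□■□
□□□■□□■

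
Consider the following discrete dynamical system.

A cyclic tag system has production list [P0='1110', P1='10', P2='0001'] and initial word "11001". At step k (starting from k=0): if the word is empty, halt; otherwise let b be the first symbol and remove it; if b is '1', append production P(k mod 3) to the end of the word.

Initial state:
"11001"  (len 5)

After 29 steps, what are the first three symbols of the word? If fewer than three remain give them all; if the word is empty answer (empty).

011

[0] "11001"  (len 5)
[1] "10011110"  (len 8)
[2] "001111010"  (len 9)
[3] "01111010"  (len 8)
[4] "1111010"  (len 7)
[5] "11101010"  (len 8)
[6] "11010100001"  (len 11)
[7] "10101000011110"  (len 14)
[8] "010100001111010"  (len 15)
[9] "10100001111010"  (len 14)
[10] "01000011110101110"  (len 17)
[11] "1000011110101110"  (len 16)
[12] "0000111101011100001"  (len 19)
[13] "000111101011100001"  (len 18)
[14] "00111101011100001"  (len 17)
[15] "0111101011100001"  (len 16)
[16] "111101011100001"  (len 15)
[17] "1110101110000110"  (len 16)
[18] "1101011100001100001"  (len 19)
[19] "1010111000011000011110"  (len 22)
[20] "01011100001100001111010"  (len 23)
[21] "1011100001100001111010"  (len 22)
[22] "0111000011000011110101110"  (len 25)
[23] "111000011000011110101110"  (len 24)
[24] "110000110000111101011100001"  (len 27)
[25] "100001100001111010111000011110"  (len 30)
[26] "0000110000111101011100001111010"  (len 31)
[27] "000110000111101011100001111010"  (len 30)
[28] "00110000111101011100001111010"  (len 29)
[29] "0110000111101011100001111010"  (len 28)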